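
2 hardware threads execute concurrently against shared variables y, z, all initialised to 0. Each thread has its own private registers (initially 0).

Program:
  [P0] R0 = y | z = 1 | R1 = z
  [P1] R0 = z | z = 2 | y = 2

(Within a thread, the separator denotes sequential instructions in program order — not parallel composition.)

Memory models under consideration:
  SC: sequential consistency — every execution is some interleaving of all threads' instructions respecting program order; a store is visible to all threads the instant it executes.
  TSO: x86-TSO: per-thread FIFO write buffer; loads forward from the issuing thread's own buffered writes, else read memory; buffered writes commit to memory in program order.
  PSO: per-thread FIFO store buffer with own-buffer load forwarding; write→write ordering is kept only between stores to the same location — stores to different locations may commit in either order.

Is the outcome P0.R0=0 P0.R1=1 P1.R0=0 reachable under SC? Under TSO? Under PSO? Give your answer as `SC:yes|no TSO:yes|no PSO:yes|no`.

outcome vector order: (P0.R0,P0.R1,P1.R0)
under SC → 0/1/0 0/1/1 0/2/0 0/2/1 2/1/0
under TSO → 0/1/0 0/1/1 0/2/0 0/2/1 2/1/0
under PSO → 0/1/0 0/1/1 0/2/0 0/2/1 2/1/0 2/2/0
target 0/1/0 ∈ {SC,TSO,PSO}

SC:yes TSO:yes PSO:yes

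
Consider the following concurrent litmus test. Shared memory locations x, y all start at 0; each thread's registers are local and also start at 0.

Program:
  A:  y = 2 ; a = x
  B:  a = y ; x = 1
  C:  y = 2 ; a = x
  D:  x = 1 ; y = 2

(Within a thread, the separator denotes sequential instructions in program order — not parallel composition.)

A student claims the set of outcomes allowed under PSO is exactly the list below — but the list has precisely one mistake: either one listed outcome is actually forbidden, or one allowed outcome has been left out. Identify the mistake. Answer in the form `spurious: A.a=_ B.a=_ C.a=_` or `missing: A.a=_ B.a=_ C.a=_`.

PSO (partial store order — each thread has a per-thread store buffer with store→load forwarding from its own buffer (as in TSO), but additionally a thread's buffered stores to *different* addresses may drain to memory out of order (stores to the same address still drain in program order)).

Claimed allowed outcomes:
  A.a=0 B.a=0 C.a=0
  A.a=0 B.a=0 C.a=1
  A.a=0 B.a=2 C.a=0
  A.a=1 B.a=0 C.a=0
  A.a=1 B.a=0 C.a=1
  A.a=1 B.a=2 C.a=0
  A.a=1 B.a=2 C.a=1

outcome vector order: (A.a,B.a,C.a)
under PSO → 000 001 020 021 100 101 120 121
PSO∖claimed = {021}

missing: A.a=0 B.a=2 C.a=1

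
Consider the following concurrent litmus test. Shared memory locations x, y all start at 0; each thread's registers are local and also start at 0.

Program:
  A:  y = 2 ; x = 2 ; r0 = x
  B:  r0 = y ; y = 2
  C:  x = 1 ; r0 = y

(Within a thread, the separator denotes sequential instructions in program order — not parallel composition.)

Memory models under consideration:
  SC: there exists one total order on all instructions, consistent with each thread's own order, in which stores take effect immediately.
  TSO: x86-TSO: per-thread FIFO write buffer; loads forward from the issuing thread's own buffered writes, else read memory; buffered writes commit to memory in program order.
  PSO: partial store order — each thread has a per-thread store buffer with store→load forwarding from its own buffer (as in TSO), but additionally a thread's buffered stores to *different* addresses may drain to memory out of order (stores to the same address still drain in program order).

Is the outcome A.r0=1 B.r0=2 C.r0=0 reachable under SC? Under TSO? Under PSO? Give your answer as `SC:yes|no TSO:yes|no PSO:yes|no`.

SC:no TSO:yes PSO:yes

outcome vector order: (A.r0,B.r0,C.r0)
[SC] allowed = {1/0/2; 1/2/2; 2/0/0; 2/0/2; 2/2/0; 2/2/2}
[TSO] allowed = {1/0/0; 1/0/2; 1/2/0; 1/2/2; 2/0/0; 2/0/2; 2/2/0; 2/2/2}
[PSO] allowed = {1/0/0; 1/0/2; 1/2/0; 1/2/2; 2/0/0; 2/0/2; 2/2/0; 2/2/2}
target 1/2/0 ∈ {TSO,PSO}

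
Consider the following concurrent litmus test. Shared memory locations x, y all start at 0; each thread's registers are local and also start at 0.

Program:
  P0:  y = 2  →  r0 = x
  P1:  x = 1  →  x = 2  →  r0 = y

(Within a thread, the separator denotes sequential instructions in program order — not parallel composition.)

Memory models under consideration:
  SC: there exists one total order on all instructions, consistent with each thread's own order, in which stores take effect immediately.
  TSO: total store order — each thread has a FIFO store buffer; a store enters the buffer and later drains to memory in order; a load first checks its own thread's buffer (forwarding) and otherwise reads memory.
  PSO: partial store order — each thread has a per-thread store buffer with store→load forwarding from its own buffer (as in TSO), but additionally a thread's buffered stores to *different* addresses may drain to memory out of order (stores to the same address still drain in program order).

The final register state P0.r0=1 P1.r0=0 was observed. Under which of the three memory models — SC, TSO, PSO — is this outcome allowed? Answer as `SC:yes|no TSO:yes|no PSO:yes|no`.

SC:no TSO:yes PSO:yes

outcome vector order: (P0.r0,P1.r0)
[SC] allowed = {0/2 1/2 2/0 2/2}
[TSO] allowed = {0/0 0/2 1/0 1/2 2/0 2/2}
[PSO] allowed = {0/0 0/2 1/0 1/2 2/0 2/2}
target 1/0 ∈ {TSO,PSO}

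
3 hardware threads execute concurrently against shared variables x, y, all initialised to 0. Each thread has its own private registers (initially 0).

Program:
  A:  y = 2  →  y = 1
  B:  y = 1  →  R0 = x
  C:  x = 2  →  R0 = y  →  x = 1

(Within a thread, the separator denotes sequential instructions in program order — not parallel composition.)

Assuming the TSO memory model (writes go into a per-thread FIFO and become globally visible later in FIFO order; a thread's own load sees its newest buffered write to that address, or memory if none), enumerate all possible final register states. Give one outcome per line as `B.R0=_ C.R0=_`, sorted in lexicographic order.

B.R0=0 C.R0=0
B.R0=0 C.R0=1
B.R0=0 C.R0=2
B.R0=1 C.R0=0
B.R0=1 C.R0=1
B.R0=1 C.R0=2
B.R0=2 C.R0=0
B.R0=2 C.R0=1
B.R0=2 C.R0=2

outcome vector order: (B.R0,C.R0)
|TSO outcomes| = 9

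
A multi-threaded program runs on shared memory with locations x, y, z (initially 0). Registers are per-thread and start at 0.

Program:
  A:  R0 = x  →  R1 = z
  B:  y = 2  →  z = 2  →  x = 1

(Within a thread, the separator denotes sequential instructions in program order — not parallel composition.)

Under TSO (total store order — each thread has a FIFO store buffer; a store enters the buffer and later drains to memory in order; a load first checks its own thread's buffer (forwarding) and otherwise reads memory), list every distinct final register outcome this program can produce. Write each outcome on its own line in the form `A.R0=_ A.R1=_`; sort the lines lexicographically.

outcome vector order: (A.R0,A.R1)
|TSO outcomes| = 3

A.R0=0 A.R1=0
A.R0=0 A.R1=2
A.R0=1 A.R1=2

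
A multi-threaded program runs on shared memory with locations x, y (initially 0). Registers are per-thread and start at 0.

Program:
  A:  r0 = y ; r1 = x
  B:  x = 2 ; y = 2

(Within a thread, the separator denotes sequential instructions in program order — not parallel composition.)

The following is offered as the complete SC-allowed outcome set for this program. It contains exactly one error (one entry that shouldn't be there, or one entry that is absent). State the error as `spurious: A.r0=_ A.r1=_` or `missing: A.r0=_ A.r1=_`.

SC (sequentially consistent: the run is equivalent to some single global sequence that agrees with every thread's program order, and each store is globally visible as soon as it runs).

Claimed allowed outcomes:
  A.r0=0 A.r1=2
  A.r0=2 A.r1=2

outcome vector order: (A.r0,A.r1)
SC (3): <0 0>; <0 2>; <2 2>
SC∖claimed = {<0 0>}

missing: A.r0=0 A.r1=0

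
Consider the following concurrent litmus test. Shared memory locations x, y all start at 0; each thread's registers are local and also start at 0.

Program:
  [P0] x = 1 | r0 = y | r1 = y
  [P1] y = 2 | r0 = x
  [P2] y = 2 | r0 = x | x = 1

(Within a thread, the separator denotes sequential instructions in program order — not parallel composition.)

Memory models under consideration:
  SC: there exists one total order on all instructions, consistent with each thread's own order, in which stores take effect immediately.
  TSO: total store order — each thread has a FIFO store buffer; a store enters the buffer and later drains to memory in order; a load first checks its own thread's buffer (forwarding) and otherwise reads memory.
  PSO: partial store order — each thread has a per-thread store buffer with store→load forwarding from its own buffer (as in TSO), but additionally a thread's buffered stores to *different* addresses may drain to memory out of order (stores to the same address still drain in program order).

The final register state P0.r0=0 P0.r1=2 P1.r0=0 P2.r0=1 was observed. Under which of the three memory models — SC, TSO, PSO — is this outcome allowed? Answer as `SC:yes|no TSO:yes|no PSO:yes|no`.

SC:no TSO:yes PSO:yes

outcome vector order: (P0.r0,P0.r1,P1.r0,P2.r0)
under SC → 0011; 0211; 2200; 2201; 2210; 2211
under TSO → 0000; 0001; 0010; 0011; 0200; 0201; 0210; 0211; 2200; 2201; 2210; 2211
under PSO → 0000; 0001; 0010; 0011; 0200; 0201; 0210; 0211; 2200; 2201; 2210; 2211
target 0201 ∈ {TSO,PSO}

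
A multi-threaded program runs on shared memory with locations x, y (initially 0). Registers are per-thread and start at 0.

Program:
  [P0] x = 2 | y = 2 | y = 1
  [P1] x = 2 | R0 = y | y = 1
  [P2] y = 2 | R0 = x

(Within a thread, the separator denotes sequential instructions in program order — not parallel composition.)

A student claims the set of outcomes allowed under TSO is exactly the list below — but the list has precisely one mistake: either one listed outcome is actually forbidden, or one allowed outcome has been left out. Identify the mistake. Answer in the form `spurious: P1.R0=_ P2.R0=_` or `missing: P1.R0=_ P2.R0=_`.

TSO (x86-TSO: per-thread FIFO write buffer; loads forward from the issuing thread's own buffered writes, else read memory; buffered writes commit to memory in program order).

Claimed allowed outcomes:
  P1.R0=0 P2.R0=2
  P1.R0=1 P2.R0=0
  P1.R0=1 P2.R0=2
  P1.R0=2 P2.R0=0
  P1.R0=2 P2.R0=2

outcome vector order: (P1.R0,P2.R0)
[TSO] allowed = {(0,0) (0,2) (1,0) (1,2) (2,0) (2,2)}
TSO∖claimed = {(0,0)}

missing: P1.R0=0 P2.R0=0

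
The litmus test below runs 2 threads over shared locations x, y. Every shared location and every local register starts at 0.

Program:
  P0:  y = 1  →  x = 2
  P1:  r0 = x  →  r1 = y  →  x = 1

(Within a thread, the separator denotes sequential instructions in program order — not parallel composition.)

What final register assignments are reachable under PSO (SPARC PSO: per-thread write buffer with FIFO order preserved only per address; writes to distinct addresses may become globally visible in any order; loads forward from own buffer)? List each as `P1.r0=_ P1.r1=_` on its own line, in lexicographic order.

outcome vector order: (P1.r0,P1.r1)
|PSO outcomes| = 4

P1.r0=0 P1.r1=0
P1.r0=0 P1.r1=1
P1.r0=2 P1.r1=0
P1.r0=2 P1.r1=1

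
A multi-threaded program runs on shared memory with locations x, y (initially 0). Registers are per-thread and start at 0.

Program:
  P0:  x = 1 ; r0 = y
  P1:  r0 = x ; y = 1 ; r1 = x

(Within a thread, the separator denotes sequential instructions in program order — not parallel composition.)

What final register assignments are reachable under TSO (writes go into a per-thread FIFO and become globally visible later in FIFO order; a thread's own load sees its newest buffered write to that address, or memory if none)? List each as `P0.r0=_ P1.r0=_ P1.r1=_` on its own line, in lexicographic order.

P0.r0=0 P1.r0=0 P1.r1=0
P0.r0=0 P1.r0=0 P1.r1=1
P0.r0=0 P1.r0=1 P1.r1=1
P0.r0=1 P1.r0=0 P1.r1=0
P0.r0=1 P1.r0=0 P1.r1=1
P0.r0=1 P1.r0=1 P1.r1=1

outcome vector order: (P0.r0,P1.r0,P1.r1)
|TSO outcomes| = 6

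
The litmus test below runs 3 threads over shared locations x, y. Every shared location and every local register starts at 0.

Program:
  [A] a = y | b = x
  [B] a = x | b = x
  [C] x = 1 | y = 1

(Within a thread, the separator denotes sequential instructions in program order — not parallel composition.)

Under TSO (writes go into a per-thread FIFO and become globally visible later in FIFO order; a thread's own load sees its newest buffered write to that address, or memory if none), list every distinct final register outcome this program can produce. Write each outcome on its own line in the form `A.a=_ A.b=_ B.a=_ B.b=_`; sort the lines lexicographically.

A.a=0 A.b=0 B.a=0 B.b=0
A.a=0 A.b=0 B.a=0 B.b=1
A.a=0 A.b=0 B.a=1 B.b=1
A.a=0 A.b=1 B.a=0 B.b=0
A.a=0 A.b=1 B.a=0 B.b=1
A.a=0 A.b=1 B.a=1 B.b=1
A.a=1 A.b=1 B.a=0 B.b=0
A.a=1 A.b=1 B.a=0 B.b=1
A.a=1 A.b=1 B.a=1 B.b=1

outcome vector order: (A.a,A.b,B.a,B.b)
|TSO outcomes| = 9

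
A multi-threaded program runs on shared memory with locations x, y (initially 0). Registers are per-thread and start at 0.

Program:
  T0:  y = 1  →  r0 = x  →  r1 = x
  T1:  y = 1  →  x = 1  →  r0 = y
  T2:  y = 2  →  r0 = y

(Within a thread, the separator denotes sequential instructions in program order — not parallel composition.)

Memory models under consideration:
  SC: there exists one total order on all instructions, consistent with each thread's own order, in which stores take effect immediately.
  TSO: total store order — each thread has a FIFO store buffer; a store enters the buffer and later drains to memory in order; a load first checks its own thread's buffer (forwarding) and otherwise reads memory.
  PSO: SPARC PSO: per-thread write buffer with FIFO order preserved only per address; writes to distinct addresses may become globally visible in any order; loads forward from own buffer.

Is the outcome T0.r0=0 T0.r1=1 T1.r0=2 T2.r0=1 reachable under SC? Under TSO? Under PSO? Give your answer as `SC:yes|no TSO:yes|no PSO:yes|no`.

outcome vector order: (T0.r0,T0.r1,T1.r0,T2.r0)
SC: 10 outcomes — {0011, 0012, 0022, 0111, 0112, 0122, 1111, 1112, 1121, 1122}
TSO: 12 outcomes — {0011, 0012, 0021, 0022, 0111, 0112, 0121, 0122, 1111, 1112, 1121, 1122}
PSO: 12 outcomes — {0011, 0012, 0021, 0022, 0111, 0112, 0121, 0122, 1111, 1112, 1121, 1122}
target 0121 ∈ {TSO,PSO}

SC:no TSO:yes PSO:yes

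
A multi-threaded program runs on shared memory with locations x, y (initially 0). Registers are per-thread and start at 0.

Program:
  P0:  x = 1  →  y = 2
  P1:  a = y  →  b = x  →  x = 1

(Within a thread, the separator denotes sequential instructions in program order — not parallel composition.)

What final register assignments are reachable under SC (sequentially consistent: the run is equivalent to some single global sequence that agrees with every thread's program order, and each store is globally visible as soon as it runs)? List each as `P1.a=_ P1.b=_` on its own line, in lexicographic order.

outcome vector order: (P1.a,P1.b)
|SC outcomes| = 3

P1.a=0 P1.b=0
P1.a=0 P1.b=1
P1.a=2 P1.b=1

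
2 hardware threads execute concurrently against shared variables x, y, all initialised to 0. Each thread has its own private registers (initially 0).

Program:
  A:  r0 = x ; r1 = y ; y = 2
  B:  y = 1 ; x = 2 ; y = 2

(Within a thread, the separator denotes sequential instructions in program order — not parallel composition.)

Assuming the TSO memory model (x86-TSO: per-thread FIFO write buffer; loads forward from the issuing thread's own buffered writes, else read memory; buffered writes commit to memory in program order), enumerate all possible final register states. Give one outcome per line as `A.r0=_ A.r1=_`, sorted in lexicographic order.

outcome vector order: (A.r0,A.r1)
|TSO outcomes| = 5

A.r0=0 A.r1=0
A.r0=0 A.r1=1
A.r0=0 A.r1=2
A.r0=2 A.r1=1
A.r0=2 A.r1=2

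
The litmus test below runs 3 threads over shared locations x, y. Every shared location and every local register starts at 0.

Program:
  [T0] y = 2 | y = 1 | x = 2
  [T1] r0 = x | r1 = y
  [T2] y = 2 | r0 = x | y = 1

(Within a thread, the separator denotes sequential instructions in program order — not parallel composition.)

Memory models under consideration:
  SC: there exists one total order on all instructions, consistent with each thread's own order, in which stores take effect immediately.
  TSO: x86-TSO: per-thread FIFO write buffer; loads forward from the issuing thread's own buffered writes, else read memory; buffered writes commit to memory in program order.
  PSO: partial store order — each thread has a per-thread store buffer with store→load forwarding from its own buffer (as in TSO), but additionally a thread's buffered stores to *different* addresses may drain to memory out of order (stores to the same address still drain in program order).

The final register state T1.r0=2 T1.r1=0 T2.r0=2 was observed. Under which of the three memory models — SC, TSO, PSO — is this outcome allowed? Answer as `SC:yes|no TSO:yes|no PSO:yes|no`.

SC:no TSO:no PSO:yes

outcome vector order: (T1.r0,T1.r1,T2.r0)
SC: 10 outcomes — {0/0/0, 0/0/2, 0/1/0, 0/1/2, 0/2/0, 0/2/2, 2/1/0, 2/1/2, 2/2/0, 2/2/2}
TSO: 10 outcomes — {0/0/0, 0/0/2, 0/1/0, 0/1/2, 0/2/0, 0/2/2, 2/1/0, 2/1/2, 2/2/0, 2/2/2}
PSO: 12 outcomes — {0/0/0, 0/0/2, 0/1/0, 0/1/2, 0/2/0, 0/2/2, 2/0/0, 2/0/2, 2/1/0, 2/1/2, 2/2/0, 2/2/2}
target 2/0/2 ∈ {PSO}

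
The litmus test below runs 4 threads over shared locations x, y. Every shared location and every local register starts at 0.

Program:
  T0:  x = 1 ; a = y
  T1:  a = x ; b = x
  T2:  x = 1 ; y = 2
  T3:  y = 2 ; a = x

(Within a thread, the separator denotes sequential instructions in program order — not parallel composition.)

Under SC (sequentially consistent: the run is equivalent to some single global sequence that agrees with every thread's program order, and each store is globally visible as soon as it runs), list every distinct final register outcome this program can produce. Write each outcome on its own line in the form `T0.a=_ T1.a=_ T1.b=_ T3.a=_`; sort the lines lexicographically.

T0.a=0 T1.a=0 T1.b=0 T3.a=1
T0.a=0 T1.a=0 T1.b=1 T3.a=1
T0.a=0 T1.a=1 T1.b=1 T3.a=1
T0.a=2 T1.a=0 T1.b=0 T3.a=0
T0.a=2 T1.a=0 T1.b=0 T3.a=1
T0.a=2 T1.a=0 T1.b=1 T3.a=0
T0.a=2 T1.a=0 T1.b=1 T3.a=1
T0.a=2 T1.a=1 T1.b=1 T3.a=0
T0.a=2 T1.a=1 T1.b=1 T3.a=1

outcome vector order: (T0.a,T1.a,T1.b,T3.a)
|SC outcomes| = 9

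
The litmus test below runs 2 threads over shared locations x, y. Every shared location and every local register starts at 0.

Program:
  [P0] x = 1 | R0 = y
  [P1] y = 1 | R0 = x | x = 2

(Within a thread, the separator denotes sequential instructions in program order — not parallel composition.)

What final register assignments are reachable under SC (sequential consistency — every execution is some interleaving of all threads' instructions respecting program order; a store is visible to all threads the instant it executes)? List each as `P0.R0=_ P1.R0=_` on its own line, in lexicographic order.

P0.R0=0 P1.R0=1
P0.R0=1 P1.R0=0
P0.R0=1 P1.R0=1

outcome vector order: (P0.R0,P1.R0)
|SC outcomes| = 3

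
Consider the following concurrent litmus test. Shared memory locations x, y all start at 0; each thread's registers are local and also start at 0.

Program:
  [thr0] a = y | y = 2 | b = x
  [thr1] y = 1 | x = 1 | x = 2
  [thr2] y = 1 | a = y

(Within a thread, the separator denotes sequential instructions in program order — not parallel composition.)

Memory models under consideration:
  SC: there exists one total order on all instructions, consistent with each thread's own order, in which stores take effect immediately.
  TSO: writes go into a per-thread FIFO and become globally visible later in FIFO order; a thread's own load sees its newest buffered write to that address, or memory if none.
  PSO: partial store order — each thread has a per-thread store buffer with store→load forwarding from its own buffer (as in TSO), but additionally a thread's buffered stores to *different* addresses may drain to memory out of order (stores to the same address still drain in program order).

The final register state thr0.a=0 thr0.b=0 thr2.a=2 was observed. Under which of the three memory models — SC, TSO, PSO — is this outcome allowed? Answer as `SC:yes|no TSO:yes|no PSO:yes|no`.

SC:yes TSO:yes PSO:yes

outcome vector order: (thr0.a,thr0.b,thr2.a)
under SC → 001 002 011 012 021 022 101 102 111 112 121 122
under TSO → 001 002 011 012 021 022 101 102 111 112 121 122
under PSO → 001 002 011 012 021 022 101 102 111 112 121 122
target 002 ∈ {SC,TSO,PSO}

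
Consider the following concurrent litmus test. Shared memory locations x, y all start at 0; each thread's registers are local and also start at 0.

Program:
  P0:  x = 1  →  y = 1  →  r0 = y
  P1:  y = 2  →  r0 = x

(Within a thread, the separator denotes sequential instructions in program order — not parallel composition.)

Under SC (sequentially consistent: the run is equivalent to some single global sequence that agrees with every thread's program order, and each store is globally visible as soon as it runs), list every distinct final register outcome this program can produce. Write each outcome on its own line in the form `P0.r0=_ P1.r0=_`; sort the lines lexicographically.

outcome vector order: (P0.r0,P1.r0)
|SC outcomes| = 3

P0.r0=1 P1.r0=0
P0.r0=1 P1.r0=1
P0.r0=2 P1.r0=1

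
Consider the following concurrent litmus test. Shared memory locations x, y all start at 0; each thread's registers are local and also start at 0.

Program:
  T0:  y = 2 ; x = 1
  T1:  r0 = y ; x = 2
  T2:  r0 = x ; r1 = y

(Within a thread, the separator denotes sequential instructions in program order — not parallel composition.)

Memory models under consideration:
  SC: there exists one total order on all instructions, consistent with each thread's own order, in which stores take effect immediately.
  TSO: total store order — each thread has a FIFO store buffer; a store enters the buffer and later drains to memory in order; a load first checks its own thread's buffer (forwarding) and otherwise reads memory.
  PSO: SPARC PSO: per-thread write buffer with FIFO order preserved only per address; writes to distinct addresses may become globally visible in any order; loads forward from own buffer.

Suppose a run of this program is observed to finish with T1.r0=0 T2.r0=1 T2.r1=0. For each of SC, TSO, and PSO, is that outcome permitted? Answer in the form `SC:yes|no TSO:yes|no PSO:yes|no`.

outcome vector order: (T1.r0,T2.r0,T2.r1)
SC: 9 outcomes — {000, 002, 012, 020, 022, 200, 202, 212, 222}
TSO: 9 outcomes — {000, 002, 012, 020, 022, 200, 202, 212, 222}
PSO: 11 outcomes — {000, 002, 010, 012, 020, 022, 200, 202, 210, 212, 222}
target 010 ∈ {PSO}

SC:no TSO:no PSO:yes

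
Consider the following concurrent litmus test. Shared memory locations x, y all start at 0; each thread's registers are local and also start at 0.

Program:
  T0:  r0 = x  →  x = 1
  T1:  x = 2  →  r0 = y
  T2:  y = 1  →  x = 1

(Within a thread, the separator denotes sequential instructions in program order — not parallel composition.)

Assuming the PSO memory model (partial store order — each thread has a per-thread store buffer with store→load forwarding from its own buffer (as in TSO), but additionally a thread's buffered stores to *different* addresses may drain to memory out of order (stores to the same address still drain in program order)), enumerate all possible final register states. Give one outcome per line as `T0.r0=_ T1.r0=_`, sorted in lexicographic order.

T0.r0=0 T1.r0=0
T0.r0=0 T1.r0=1
T0.r0=1 T1.r0=0
T0.r0=1 T1.r0=1
T0.r0=2 T1.r0=0
T0.r0=2 T1.r0=1

outcome vector order: (T0.r0,T1.r0)
|PSO outcomes| = 6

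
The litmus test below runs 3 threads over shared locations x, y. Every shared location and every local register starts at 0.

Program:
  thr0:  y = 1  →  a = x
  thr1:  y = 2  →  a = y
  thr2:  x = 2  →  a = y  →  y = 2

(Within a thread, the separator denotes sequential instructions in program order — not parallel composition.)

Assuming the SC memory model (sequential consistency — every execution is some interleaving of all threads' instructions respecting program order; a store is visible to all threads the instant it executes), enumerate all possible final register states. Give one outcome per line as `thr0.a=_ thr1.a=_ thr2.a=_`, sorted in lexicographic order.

outcome vector order: (thr0.a,thr1.a,thr2.a)
|SC outcomes| = 9

thr0.a=0 thr1.a=1 thr2.a=1
thr0.a=0 thr1.a=2 thr2.a=1
thr0.a=0 thr1.a=2 thr2.a=2
thr0.a=2 thr1.a=1 thr2.a=0
thr0.a=2 thr1.a=1 thr2.a=1
thr0.a=2 thr1.a=1 thr2.a=2
thr0.a=2 thr1.a=2 thr2.a=0
thr0.a=2 thr1.a=2 thr2.a=1
thr0.a=2 thr1.a=2 thr2.a=2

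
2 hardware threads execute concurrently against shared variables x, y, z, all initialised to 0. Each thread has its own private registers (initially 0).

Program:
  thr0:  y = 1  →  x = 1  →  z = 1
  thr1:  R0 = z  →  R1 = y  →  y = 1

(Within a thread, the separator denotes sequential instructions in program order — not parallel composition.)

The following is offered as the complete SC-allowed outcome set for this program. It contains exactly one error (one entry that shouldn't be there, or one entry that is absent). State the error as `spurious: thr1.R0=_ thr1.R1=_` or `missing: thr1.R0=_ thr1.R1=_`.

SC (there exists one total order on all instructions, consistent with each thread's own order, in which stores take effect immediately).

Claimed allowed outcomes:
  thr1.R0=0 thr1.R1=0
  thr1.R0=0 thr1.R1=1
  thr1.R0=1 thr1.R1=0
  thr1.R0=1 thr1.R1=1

outcome vector order: (thr1.R0,thr1.R1)
under SC → <0 0>, <0 1>, <1 1>
claimed∖SC = {<1 0>}

spurious: thr1.R0=1 thr1.R1=0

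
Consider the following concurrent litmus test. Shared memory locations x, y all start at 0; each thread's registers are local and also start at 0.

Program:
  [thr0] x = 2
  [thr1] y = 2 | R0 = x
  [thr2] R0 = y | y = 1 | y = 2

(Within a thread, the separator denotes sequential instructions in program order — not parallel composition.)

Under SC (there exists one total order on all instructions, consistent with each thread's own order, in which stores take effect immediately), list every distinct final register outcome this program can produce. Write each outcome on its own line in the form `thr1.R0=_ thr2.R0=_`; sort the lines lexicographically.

outcome vector order: (thr1.R0,thr2.R0)
|SC outcomes| = 4

thr1.R0=0 thr2.R0=0
thr1.R0=0 thr2.R0=2
thr1.R0=2 thr2.R0=0
thr1.R0=2 thr2.R0=2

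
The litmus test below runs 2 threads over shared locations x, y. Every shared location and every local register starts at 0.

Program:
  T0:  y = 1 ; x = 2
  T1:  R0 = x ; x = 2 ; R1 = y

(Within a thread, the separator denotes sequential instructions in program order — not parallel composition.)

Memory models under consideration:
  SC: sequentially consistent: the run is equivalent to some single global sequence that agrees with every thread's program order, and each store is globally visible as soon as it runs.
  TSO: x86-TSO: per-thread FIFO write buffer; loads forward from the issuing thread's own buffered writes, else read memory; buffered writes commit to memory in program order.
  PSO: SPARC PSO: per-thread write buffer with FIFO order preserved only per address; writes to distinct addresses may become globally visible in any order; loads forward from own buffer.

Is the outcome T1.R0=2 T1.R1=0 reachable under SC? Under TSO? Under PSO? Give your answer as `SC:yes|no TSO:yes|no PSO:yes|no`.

SC:no TSO:no PSO:yes

outcome vector order: (T1.R0,T1.R1)
SC: 3 outcomes — {0/0; 0/1; 2/1}
TSO: 3 outcomes — {0/0; 0/1; 2/1}
PSO: 4 outcomes — {0/0; 0/1; 2/0; 2/1}
target 2/0 ∈ {PSO}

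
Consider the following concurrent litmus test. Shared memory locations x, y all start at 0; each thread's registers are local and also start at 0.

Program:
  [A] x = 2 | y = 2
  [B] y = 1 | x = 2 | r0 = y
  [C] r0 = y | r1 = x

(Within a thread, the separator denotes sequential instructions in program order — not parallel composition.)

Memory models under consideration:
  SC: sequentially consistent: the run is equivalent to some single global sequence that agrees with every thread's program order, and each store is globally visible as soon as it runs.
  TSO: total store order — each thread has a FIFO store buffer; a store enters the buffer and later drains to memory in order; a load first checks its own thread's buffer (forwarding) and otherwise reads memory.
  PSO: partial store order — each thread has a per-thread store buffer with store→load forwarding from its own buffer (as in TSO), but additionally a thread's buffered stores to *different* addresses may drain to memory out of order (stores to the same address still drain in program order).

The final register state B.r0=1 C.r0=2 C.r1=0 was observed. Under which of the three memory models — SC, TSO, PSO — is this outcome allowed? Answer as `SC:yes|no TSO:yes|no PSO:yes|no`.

outcome vector order: (B.r0,C.r0,C.r1)
under SC → 1/0/0; 1/0/2; 1/1/0; 1/1/2; 1/2/2; 2/0/0; 2/0/2; 2/1/0; 2/1/2; 2/2/2
under TSO → 1/0/0; 1/0/2; 1/1/0; 1/1/2; 1/2/2; 2/0/0; 2/0/2; 2/1/0; 2/1/2; 2/2/2
under PSO → 1/0/0; 1/0/2; 1/1/0; 1/1/2; 1/2/0; 1/2/2; 2/0/0; 2/0/2; 2/1/0; 2/1/2; 2/2/0; 2/2/2
target 1/2/0 ∈ {PSO}

SC:no TSO:no PSO:yes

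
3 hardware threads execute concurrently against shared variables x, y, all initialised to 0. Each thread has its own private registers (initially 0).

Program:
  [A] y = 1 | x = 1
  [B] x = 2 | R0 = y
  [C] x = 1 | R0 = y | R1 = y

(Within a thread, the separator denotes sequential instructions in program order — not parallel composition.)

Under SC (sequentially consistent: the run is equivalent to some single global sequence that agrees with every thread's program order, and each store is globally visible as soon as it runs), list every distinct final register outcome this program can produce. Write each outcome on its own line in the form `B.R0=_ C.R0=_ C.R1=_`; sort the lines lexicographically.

B.R0=0 C.R0=0 C.R1=0
B.R0=0 C.R0=0 C.R1=1
B.R0=0 C.R0=1 C.R1=1
B.R0=1 C.R0=0 C.R1=0
B.R0=1 C.R0=0 C.R1=1
B.R0=1 C.R0=1 C.R1=1

outcome vector order: (B.R0,C.R0,C.R1)
|SC outcomes| = 6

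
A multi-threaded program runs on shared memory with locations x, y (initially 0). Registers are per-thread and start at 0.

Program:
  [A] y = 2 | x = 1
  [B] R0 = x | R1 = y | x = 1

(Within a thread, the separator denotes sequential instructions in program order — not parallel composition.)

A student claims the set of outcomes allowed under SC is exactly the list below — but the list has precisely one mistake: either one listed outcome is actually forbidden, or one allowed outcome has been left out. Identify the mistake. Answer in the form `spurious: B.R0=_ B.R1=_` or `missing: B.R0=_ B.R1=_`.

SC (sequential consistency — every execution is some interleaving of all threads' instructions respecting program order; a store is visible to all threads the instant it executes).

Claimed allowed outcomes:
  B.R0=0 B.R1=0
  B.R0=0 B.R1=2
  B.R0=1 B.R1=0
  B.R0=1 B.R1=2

outcome vector order: (B.R0,B.R1)
[SC] allowed = {<0 0>, <0 2>, <1 2>}
claimed∖SC = {<1 0>}

spurious: B.R0=1 B.R1=0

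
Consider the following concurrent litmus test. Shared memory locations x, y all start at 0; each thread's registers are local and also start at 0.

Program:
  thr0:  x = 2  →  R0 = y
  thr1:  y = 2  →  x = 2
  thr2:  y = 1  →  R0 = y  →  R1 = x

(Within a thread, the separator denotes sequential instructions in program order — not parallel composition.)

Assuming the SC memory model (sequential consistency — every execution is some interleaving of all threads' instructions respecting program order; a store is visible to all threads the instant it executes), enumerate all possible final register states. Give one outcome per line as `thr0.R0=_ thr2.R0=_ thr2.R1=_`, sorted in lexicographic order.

thr0.R0=0 thr2.R0=1 thr2.R1=2
thr0.R0=0 thr2.R0=2 thr2.R1=2
thr0.R0=1 thr2.R0=1 thr2.R1=0
thr0.R0=1 thr2.R0=1 thr2.R1=2
thr0.R0=1 thr2.R0=2 thr2.R1=2
thr0.R0=2 thr2.R0=1 thr2.R1=0
thr0.R0=2 thr2.R0=1 thr2.R1=2
thr0.R0=2 thr2.R0=2 thr2.R1=0
thr0.R0=2 thr2.R0=2 thr2.R1=2

outcome vector order: (thr0.R0,thr2.R0,thr2.R1)
|SC outcomes| = 9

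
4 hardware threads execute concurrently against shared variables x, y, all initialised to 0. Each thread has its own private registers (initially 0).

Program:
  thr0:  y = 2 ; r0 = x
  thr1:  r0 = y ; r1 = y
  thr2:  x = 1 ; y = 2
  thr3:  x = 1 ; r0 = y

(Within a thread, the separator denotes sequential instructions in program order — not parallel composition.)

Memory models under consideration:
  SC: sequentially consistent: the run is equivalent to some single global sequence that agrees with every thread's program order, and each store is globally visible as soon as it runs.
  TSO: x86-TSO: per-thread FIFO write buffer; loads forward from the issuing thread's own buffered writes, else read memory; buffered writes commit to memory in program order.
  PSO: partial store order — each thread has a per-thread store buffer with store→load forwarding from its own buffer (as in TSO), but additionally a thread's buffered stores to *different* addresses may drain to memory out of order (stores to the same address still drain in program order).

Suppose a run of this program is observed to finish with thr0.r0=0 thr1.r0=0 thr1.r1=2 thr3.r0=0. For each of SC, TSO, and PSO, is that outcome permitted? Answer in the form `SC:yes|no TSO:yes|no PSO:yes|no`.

outcome vector order: (thr0.r0,thr1.r0,thr1.r1,thr3.r0)
under SC → (0,0,0,2); (0,0,2,2); (0,2,2,2); (1,0,0,0); (1,0,0,2); (1,0,2,0); (1,0,2,2); (1,2,2,0); (1,2,2,2)
under TSO → (0,0,0,0); (0,0,0,2); (0,0,2,0); (0,0,2,2); (0,2,2,0); (0,2,2,2); (1,0,0,0); (1,0,0,2); (1,0,2,0); (1,0,2,2); (1,2,2,0); (1,2,2,2)
under PSO → (0,0,0,0); (0,0,0,2); (0,0,2,0); (0,0,2,2); (0,2,2,0); (0,2,2,2); (1,0,0,0); (1,0,0,2); (1,0,2,0); (1,0,2,2); (1,2,2,0); (1,2,2,2)
target (0,0,2,0) ∈ {TSO,PSO}

SC:no TSO:yes PSO:yes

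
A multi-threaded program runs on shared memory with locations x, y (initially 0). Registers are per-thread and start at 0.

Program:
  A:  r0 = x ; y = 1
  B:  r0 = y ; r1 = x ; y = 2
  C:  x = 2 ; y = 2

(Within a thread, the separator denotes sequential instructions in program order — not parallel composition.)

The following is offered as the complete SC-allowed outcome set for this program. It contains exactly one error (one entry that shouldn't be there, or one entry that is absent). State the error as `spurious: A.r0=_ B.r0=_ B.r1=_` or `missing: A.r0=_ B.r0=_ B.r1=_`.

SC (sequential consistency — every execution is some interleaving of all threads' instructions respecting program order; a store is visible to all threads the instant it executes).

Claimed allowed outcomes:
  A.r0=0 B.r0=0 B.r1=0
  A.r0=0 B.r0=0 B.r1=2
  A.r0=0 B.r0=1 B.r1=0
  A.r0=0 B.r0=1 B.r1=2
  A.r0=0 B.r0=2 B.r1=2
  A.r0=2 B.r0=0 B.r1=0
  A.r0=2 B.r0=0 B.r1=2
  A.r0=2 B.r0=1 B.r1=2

missing: A.r0=2 B.r0=2 B.r1=2

outcome vector order: (A.r0,B.r0,B.r1)
[SC] allowed = {0/0/0 0/0/2 0/1/0 0/1/2 0/2/2 2/0/0 2/0/2 2/1/2 2/2/2}
SC∖claimed = {2/2/2}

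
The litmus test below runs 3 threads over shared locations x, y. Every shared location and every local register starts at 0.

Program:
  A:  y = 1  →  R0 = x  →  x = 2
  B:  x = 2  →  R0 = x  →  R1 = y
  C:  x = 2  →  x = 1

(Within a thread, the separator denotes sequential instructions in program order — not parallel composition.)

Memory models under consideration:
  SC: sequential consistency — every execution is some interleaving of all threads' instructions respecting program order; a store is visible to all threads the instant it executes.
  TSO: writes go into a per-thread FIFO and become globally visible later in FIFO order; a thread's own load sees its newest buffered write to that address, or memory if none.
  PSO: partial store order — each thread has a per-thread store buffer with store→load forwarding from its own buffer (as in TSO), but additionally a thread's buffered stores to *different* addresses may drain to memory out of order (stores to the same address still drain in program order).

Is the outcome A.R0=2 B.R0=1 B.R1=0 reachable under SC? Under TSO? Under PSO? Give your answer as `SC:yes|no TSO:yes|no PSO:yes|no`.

outcome vector order: (A.R0,B.R0,B.R1)
[SC] allowed = {<0 1 1>; <0 2 1>; <1 1 0>; <1 1 1>; <1 2 0>; <1 2 1>; <2 1 1>; <2 2 0>; <2 2 1>}
[TSO] allowed = {<0 1 0>; <0 1 1>; <0 2 0>; <0 2 1>; <1 1 0>; <1 1 1>; <1 2 0>; <1 2 1>; <2 1 0>; <2 1 1>; <2 2 0>; <2 2 1>}
[PSO] allowed = {<0 1 0>; <0 1 1>; <0 2 0>; <0 2 1>; <1 1 0>; <1 1 1>; <1 2 0>; <1 2 1>; <2 1 0>; <2 1 1>; <2 2 0>; <2 2 1>}
target <2 1 0> ∈ {TSO,PSO}

SC:no TSO:yes PSO:yes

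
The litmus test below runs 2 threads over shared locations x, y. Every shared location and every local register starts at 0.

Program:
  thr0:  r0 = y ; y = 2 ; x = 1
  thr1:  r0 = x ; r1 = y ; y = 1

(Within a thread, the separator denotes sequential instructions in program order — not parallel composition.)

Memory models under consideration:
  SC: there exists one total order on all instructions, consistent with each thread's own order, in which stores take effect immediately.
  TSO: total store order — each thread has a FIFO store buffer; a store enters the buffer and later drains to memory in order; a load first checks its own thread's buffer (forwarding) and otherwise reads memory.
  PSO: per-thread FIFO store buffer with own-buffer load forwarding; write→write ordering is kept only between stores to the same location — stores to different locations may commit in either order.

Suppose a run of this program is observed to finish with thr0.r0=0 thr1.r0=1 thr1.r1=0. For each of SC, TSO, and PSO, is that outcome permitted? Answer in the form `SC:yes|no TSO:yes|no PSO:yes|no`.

outcome vector order: (thr0.r0,thr1.r0,thr1.r1)
under SC → <0 0 0> <0 0 2> <0 1 2> <1 0 0>
under TSO → <0 0 0> <0 0 2> <0 1 2> <1 0 0>
under PSO → <0 0 0> <0 0 2> <0 1 0> <0 1 2> <1 0 0>
target <0 1 0> ∈ {PSO}

SC:no TSO:no PSO:yes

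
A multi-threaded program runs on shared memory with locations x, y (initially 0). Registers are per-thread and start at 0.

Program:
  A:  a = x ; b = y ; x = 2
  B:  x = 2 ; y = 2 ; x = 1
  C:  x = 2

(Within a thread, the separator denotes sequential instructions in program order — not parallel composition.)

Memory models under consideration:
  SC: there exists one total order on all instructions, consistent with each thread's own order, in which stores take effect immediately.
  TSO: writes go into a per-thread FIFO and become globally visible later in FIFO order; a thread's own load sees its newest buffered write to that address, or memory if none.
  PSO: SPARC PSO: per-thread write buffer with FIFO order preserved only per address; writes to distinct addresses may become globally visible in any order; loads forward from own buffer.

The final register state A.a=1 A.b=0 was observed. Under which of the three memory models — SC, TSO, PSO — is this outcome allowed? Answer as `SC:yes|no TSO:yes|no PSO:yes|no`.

SC:no TSO:no PSO:yes

outcome vector order: (A.a,A.b)
[SC] allowed = {00 02 12 20 22}
[TSO] allowed = {00 02 12 20 22}
[PSO] allowed = {00 02 10 12 20 22}
target 10 ∈ {PSO}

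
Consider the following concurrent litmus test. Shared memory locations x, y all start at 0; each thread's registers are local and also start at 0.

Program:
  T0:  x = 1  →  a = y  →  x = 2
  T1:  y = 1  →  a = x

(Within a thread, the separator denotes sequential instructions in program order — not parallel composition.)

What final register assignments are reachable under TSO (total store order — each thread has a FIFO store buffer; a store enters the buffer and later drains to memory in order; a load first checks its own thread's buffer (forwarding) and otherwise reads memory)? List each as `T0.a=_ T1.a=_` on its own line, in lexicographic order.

outcome vector order: (T0.a,T1.a)
|TSO outcomes| = 6

T0.a=0 T1.a=0
T0.a=0 T1.a=1
T0.a=0 T1.a=2
T0.a=1 T1.a=0
T0.a=1 T1.a=1
T0.a=1 T1.a=2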